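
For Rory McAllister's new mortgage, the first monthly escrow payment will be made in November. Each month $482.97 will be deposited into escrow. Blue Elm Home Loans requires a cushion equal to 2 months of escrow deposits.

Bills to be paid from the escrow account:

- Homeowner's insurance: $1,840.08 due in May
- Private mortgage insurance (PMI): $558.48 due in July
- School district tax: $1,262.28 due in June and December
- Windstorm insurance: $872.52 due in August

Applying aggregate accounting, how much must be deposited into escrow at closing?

$1,931.88

Cushion = 2 × $482.97 = $965.94
Trial balance (start $0, +$482.97 each month, − disbursements):
  Nov: +$482.97 → $482.97
  Dec: +$482.97 − $1,262.28 → -$296.34
  Jan: +$482.97 → $186.63
  Feb: +$482.97 → $669.60
  Mar: +$482.97 → $1,152.57
  Apr: +$482.97 → $1,635.54
  May: +$482.97 − $1,840.08 → $278.43
  Jun: +$482.97 − $1,262.28 → -$500.88
  Jul: +$482.97 − $558.48 → -$576.39
  Aug: +$482.97 − $872.52 → -$965.94
  Sep: +$482.97 → -$482.97
  Oct: +$482.97 → $0.00
Lowest trial balance = -$965.94 (Aug)
Initial deposit = cushion − low point = $965.94 − (-$965.94) = $1,931.88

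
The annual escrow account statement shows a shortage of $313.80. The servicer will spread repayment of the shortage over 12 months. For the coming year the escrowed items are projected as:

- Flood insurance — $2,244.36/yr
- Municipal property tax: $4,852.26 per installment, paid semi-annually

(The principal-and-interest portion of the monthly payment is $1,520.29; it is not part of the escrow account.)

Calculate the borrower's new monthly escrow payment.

$1,021.89

Flood insurance: $2,244.36 annually
Municipal property tax: $4,852.26 × 2 = $9,704.52 annually
Yearly total = $2,244.36 + $9,704.52 = $11,948.88
Monthly = $11,948.88 / 12 = $995.74
Monthly shortage recovery: $313.80 / 12 = $26.15
Adjusted monthly = $995.74 + $26.15 = $1,021.89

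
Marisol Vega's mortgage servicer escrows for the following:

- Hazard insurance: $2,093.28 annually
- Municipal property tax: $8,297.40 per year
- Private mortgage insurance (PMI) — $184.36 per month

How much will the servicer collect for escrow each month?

Hazard insurance = $2,093.28 annually
Municipal property tax = $8,297.40 annually
Private mortgage insurance (PMI) = $184.36 × 12 = $2,212.32 annually
Yearly total = $2,093.28 + $8,297.40 + $2,212.32 = $12,603.00
Monthly = $12,603.00 ÷ 12 = $1,050.25

$1,050.25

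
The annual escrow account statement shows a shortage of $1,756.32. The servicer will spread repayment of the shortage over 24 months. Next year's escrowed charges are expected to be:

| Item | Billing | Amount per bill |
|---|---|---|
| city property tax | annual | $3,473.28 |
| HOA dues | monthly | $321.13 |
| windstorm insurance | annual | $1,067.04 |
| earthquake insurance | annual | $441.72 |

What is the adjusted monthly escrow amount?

City property tax: $3,473.28 per year
HOA dues: $321.13 × 12 = $3,853.56 per year
Windstorm insurance: $1,067.04 per year
Earthquake insurance: $441.72 per year
Combined annual = $8,835.60
Per month = $8,835.60 ÷ 12 = $736.30
Shortage spread = $1,756.32 ÷ 24 = $73.18/mo
New monthly escrow = $736.30 + $73.18 = $809.48

$809.48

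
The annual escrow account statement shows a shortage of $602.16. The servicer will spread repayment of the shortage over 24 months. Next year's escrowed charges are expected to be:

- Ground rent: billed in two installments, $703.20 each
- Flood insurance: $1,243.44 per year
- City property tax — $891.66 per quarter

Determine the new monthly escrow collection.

Ground rent — $703.20 × 2 = $1,406.40/yr
Flood insurance — $1,243.44/yr
City property tax — $891.66 × 4 = $3,566.64/yr
Annual escrow total = $6,216.48
Monthly escrow = $6,216.48 / 12 = $518.04
Shortage per month = $602.16 ÷ 24 = $25.09
Adjusted monthly = $518.04 + $25.09 = $543.13

$543.13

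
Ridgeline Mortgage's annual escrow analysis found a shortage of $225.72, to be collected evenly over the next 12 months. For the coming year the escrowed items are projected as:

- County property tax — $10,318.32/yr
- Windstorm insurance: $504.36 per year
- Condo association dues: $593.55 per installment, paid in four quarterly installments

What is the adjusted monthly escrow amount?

County property tax: $10,318.32/yr
Windstorm insurance: $504.36/yr
Condo association dues: $593.55 × 4 = $2,374.20/yr
Total annual escrow = $10,318.32 + $504.36 + $2,374.20 = $13,196.88
Monthly escrow = $13,196.88 / 12 = $1,099.74
Shortage per month = $225.72 ÷ 12 = $18.81
New monthly escrow = $1,099.74 + $18.81 = $1,118.55

$1,118.55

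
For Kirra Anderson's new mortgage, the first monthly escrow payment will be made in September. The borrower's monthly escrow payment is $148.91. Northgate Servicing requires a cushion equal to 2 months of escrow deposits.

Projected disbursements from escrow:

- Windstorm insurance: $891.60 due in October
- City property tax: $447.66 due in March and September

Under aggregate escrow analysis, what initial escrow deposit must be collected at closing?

$1,339.26

Cushion = 2 × $148.91 = $297.82
Trial balance (start $0, +$148.91 each month, − disbursements):
  Sep: +$148.91 − $447.66 → -$298.75
  Oct: +$148.91 − $891.60 → -$1,041.44
  Nov: +$148.91 → -$892.53
  Dec: +$148.91 → -$743.62
  Jan: +$148.91 → -$594.71
  Feb: +$148.91 → -$445.80
  Mar: +$148.91 − $447.66 → -$744.55
  Apr: +$148.91 → -$595.64
  May: +$148.91 → -$446.73
  Jun: +$148.91 → -$297.82
  Jul: +$148.91 → -$148.91
  Aug: +$148.91 → $0.00
Lowest trial balance = -$1,041.44 (Oct)
Initial deposit = cushion − low point = $297.82 − (-$1,041.44) = $1,339.26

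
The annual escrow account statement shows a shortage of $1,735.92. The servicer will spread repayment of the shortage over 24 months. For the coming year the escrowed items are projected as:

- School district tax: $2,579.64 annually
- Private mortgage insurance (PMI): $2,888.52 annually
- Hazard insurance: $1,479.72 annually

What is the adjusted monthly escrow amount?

$651.32

School district tax: $2,579.64
Private mortgage insurance (PMI): $2,888.52
Hazard insurance: $1,479.72
Total annual escrow = $6,947.88
Base monthly escrow = $6,947.88 ÷ 12 = $578.99
Shortage spread = $1,735.92 / 24 = $72.33/mo
New monthly escrow = $578.99 + $72.33 = $651.32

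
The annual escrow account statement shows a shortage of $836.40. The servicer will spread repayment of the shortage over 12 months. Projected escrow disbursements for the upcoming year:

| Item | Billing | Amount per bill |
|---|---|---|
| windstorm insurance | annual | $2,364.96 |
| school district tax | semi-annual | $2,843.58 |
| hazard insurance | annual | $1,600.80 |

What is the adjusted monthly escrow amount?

Windstorm insurance — $2,364.96 annually
School district tax — $2,843.58 × 2 = $5,687.16 annually
Hazard insurance — $1,600.80 annually
Annual escrow total = $9,652.92
Monthly escrow = $9,652.92 / 12 = $804.41
Shortage spread = $836.40 ÷ 12 = $69.70/mo
New monthly escrow = $804.41 + $69.70 = $874.11

$874.11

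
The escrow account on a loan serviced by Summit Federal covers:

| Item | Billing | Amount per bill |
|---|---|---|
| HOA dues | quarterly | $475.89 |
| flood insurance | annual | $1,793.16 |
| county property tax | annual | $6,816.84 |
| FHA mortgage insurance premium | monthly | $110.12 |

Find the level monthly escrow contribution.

$986.25

HOA dues = $475.89 × 4 = $1,903.56
Flood insurance = $1,793.16
County property tax = $6,816.84
FHA mortgage insurance premium = $110.12 × 12 = $1,321.44
Combined annual = $1,903.56 + $1,793.16 + $6,816.84 + $1,321.44 = $11,835.00
Base monthly escrow = $11,835.00 / 12 = $986.25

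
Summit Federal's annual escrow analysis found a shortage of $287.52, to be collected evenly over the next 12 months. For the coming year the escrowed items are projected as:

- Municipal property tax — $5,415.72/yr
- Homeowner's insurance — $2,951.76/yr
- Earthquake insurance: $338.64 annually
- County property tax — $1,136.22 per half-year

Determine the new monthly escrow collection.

Municipal property tax = $5,415.72
Homeowner's insurance = $2,951.76
Earthquake insurance = $338.64
County property tax = $1,136.22 × 2 = $2,272.44
Total annual escrow = $5,415.72 + $2,951.76 + $338.64 + $2,272.44 = $10,978.56
Base monthly escrow = $10,978.56 / 12 = $914.88
Shortage per month = $287.52 / 12 = $23.96
Adjusted monthly = $914.88 + $23.96 = $938.84

$938.84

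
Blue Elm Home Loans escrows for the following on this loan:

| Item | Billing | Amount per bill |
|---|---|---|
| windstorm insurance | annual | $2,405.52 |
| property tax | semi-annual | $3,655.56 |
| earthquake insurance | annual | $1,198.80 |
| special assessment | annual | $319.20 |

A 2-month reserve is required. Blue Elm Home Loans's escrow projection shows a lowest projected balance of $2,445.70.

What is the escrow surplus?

$573.26

Windstorm insurance: $2,405.52 per year
Property tax: $3,655.56 × 2 = $7,311.12 per year
Earthquake insurance: $1,198.80 per year
Special assessment: $319.20 per year
Combined annual = $2,405.52 + $7,311.12 + $1,198.80 + $319.20 = $11,234.64
Monthly escrow = $11,234.64 / 12 = $936.22
Required reserve = 2 × $936.22 = $1,872.44
Excess over cushion: $2,445.70 − $1,872.44 = $573.26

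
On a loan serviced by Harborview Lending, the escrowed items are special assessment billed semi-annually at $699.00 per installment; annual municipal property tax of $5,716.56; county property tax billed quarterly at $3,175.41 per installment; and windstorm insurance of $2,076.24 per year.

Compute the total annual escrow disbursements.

Special assessment = $699.00 × 2 = $1,398.00 per year
Municipal property tax = $5,716.56 per year
County property tax = $3,175.41 × 4 = $12,701.64 per year
Windstorm insurance = $2,076.24 per year
Annual escrow total = $1,398.00 + $5,716.56 + $12,701.64 + $2,076.24 = $21,892.44

$21,892.44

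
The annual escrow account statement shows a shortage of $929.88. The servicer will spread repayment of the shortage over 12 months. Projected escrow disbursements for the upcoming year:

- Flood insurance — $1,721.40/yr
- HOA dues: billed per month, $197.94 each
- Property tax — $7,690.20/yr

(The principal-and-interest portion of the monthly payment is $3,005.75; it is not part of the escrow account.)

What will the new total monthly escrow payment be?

Flood insurance — $1,721.40 annually
HOA dues — $197.94 × 12 = $2,375.28 annually
Property tax — $7,690.20 annually
Total annual escrow = $11,786.88
Per month = $11,786.88 ÷ 12 = $982.24
Monthly shortage recovery: $929.88 / 12 = $77.49
New monthly escrow = $982.24 + $77.49 = $1,059.73

$1,059.73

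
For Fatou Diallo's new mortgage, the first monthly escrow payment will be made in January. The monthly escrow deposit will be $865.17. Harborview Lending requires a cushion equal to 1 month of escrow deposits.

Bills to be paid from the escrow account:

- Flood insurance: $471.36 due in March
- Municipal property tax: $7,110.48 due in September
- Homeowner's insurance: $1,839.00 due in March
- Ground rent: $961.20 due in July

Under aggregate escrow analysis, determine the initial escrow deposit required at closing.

Cushion = 1 × $865.17 = $865.17
Trial balance (start $0, +$865.17 each month, − disbursements):
  Jan: +$865.17 → $865.17
  Feb: +$865.17 → $1,730.34
  Mar: +$865.17 − $2,310.36 → $285.15
  Apr: +$865.17 → $1,150.32
  May: +$865.17 → $2,015.49
  Jun: +$865.17 → $2,880.66
  Jul: +$865.17 − $961.20 → $2,784.63
  Aug: +$865.17 → $3,649.80
  Sep: +$865.17 − $7,110.48 → -$2,595.51
  Oct: +$865.17 → -$1,730.34
  Nov: +$865.17 → -$865.17
  Dec: +$865.17 → $0.00
Lowest trial balance = -$2,595.51 (Sep)
Initial deposit = cushion − low point = $865.17 − (-$2,595.51) = $3,460.68

$3,460.68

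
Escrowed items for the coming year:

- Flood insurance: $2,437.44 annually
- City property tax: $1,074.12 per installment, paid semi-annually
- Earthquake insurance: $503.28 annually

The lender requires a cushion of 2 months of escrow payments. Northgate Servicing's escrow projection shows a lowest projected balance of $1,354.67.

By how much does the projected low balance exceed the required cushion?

Flood insurance = $2,437.44 annually
City property tax = $1,074.12 × 2 = $2,148.24 annually
Earthquake insurance = $503.28 annually
Yearly total = $2,437.44 + $2,148.24 + $503.28 = $5,088.96
Per month = $5,088.96 ÷ 12 = $424.08
Cushion = 2 × $424.08 = $848.16
Surplus = $1,354.67 − $848.16 = $506.51

$506.51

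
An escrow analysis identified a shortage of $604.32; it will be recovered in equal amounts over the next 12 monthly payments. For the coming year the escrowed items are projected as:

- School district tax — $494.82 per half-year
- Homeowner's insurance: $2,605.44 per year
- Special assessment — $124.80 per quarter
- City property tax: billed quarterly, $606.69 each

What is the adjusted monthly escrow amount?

$593.78

School district tax: $494.82 × 2 = $989.64 per year
Homeowner's insurance: $2,605.44 per year
Special assessment: $124.80 × 4 = $499.20 per year
City property tax: $606.69 × 4 = $2,426.76 per year
Yearly total = $989.64 + $2,605.44 + $499.20 + $2,426.76 = $6,521.04
Monthly escrow = $6,521.04 / 12 = $543.42
Monthly shortage recovery: $604.32 / 12 = $50.36
Adjusted monthly = $543.42 + $50.36 = $593.78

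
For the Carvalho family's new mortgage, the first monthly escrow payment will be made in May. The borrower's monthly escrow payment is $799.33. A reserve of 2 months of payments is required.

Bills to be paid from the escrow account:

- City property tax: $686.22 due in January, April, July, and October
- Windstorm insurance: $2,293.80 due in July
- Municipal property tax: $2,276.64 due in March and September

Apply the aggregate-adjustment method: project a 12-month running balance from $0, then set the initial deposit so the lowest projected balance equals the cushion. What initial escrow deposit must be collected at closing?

$2,858.67

Cushion = 2 × $799.33 = $1,598.66
Trial balance (start $0, +$799.33 each month, − disbursements):
  May: +$799.33 → $799.33
  Jun: +$799.33 → $1,598.66
  Jul: +$799.33 − $2,980.02 → -$582.03
  Aug: +$799.33 → $217.30
  Sep: +$799.33 − $2,276.64 → -$1,260.01
  Oct: +$799.33 − $686.22 → -$1,146.90
  Nov: +$799.33 → -$347.57
  Dec: +$799.33 → $451.76
  Jan: +$799.33 − $686.22 → $564.87
  Feb: +$799.33 → $1,364.20
  Mar: +$799.33 − $2,276.64 → -$113.11
  Apr: +$799.33 − $686.22 → $0.00
Lowest trial balance = -$1,260.01 (Sep)
Initial deposit = cushion − low point = $1,598.66 − (-$1,260.01) = $2,858.67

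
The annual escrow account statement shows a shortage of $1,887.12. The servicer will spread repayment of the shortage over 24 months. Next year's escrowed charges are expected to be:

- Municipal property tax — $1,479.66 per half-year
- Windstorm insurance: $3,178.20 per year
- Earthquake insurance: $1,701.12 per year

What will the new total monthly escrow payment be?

Municipal property tax = $1,479.66 × 2 = $2,959.32 annually
Windstorm insurance = $3,178.20 annually
Earthquake insurance = $1,701.12 annually
Total annual escrow = $7,838.64
Monthly escrow = $7,838.64 / 12 = $653.22
Shortage per month = $1,887.12 / 24 = $78.63
Adjusted monthly = $653.22 + $78.63 = $731.85

$731.85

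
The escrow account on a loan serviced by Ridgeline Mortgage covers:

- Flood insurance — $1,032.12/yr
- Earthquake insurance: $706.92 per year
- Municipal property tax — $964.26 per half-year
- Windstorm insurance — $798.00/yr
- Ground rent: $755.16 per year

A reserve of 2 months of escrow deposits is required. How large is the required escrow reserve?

Flood insurance = $1,032.12
Earthquake insurance = $706.92
Municipal property tax = $964.26 × 2 = $1,928.52
Windstorm insurance = $798.00
Ground rent = $755.16
Annual escrow total = $5,220.72
Monthly = $5,220.72 / 12 = $435.06
Cushion = 2 × $435.06 = $870.12

$870.12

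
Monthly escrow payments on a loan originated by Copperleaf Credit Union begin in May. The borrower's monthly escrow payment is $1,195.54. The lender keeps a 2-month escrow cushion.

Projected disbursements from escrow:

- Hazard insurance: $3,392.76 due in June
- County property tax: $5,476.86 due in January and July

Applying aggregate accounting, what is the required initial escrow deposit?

$7,674.08

Cushion = 2 × $1,195.54 = $2,391.08
Trial balance (start $0, +$1,195.54 each month, − disbursements):
  May: +$1,195.54 → $1,195.54
  Jun: +$1,195.54 − $3,392.76 → -$1,001.68
  Jul: +$1,195.54 − $5,476.86 → -$5,283.00
  Aug: +$1,195.54 → -$4,087.46
  Sep: +$1,195.54 → -$2,891.92
  Oct: +$1,195.54 → -$1,696.38
  Nov: +$1,195.54 → -$500.84
  Dec: +$1,195.54 → $694.70
  Jan: +$1,195.54 − $5,476.86 → -$3,586.62
  Feb: +$1,195.54 → -$2,391.08
  Mar: +$1,195.54 → -$1,195.54
  Apr: +$1,195.54 → $0.00
Lowest trial balance = -$5,283.00 (Jul)
Initial deposit = cushion − low point = $2,391.08 − (-$5,283.00) = $7,674.08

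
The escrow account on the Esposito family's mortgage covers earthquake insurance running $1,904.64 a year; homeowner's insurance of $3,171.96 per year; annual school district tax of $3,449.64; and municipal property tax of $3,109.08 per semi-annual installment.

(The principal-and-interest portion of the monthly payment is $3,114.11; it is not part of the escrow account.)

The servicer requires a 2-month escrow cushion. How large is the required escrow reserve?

$2,457.40

Earthquake insurance — $1,904.64
Homeowner's insurance — $3,171.96
School district tax — $3,449.64
Municipal property tax — $3,109.08 × 2 = $6,218.16
Annual escrow total = $14,744.40
Base monthly escrow = $14,744.40 ÷ 12 = $1,228.70
Reserve = 2 × $1,228.70 = $2,457.40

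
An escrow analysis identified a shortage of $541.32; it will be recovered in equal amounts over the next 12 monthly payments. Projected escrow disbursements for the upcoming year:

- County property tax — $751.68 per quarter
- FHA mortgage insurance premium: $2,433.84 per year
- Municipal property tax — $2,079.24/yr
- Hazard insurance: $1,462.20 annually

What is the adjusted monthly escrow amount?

County property tax — $751.68 × 4 = $3,006.72
FHA mortgage insurance premium — $2,433.84
Municipal property tax — $2,079.24
Hazard insurance — $1,462.20
Yearly total = $8,982.00
Monthly = $8,982.00 / 12 = $748.50
Shortage per month = $541.32 ÷ 12 = $45.11
Adjusted monthly = $748.50 + $45.11 = $793.61

$793.61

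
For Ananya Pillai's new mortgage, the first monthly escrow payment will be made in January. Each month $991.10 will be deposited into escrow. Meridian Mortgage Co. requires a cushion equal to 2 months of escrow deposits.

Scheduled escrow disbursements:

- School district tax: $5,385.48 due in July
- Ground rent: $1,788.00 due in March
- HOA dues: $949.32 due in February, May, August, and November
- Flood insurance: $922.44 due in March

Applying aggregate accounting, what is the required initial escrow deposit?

Cushion = 2 × $991.10 = $1,982.20
Trial balance (start $0, +$991.10 each month, − disbursements):
  Jan: +$991.10 → $991.10
  Feb: +$991.10 − $949.32 → $1,032.88
  Mar: +$991.10 − $2,710.44 → -$686.46
  Apr: +$991.10 → $304.64
  May: +$991.10 − $949.32 → $346.42
  Jun: +$991.10 → $1,337.52
  Jul: +$991.10 − $5,385.48 → -$3,056.86
  Aug: +$991.10 − $949.32 → -$3,015.08
  Sep: +$991.10 → -$2,023.98
  Oct: +$991.10 → -$1,032.88
  Nov: +$991.10 − $949.32 → -$991.10
  Dec: +$991.10 → $0.00
Lowest trial balance = -$3,056.86 (Jul)
Initial deposit = cushion − low point = $1,982.20 − (-$3,056.86) = $5,039.06

$5,039.06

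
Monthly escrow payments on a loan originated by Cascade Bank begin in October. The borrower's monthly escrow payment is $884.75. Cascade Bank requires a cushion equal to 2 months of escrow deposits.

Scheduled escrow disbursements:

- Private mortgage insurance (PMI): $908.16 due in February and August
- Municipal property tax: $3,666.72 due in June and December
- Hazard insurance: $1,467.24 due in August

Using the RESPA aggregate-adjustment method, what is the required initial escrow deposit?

$2,781.97

Cushion = 2 × $884.75 = $1,769.50
Trial balance (start $0, +$884.75 each month, − disbursements):
  Oct: +$884.75 → $884.75
  Nov: +$884.75 → $1,769.50
  Dec: +$884.75 − $3,666.72 → -$1,012.47
  Jan: +$884.75 → -$127.72
  Feb: +$884.75 − $908.16 → -$151.13
  Mar: +$884.75 → $733.62
  Apr: +$884.75 → $1,618.37
  May: +$884.75 → $2,503.12
  Jun: +$884.75 − $3,666.72 → -$278.85
  Jul: +$884.75 → $605.90
  Aug: +$884.75 − $2,375.40 → -$884.75
  Sep: +$884.75 → $0.00
Lowest trial balance = -$1,012.47 (Dec)
Initial deposit = cushion − low point = $1,769.50 − (-$1,012.47) = $2,781.97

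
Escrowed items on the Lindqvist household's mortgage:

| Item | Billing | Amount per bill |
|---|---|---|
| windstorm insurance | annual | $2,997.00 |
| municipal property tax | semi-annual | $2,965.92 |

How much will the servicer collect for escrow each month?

$744.07

Windstorm insurance — $2,997.00 annually
Municipal property tax — $2,965.92 × 2 = $5,931.84 annually
Annual escrow total = $2,997.00 + $5,931.84 = $8,928.84
Per month = $8,928.84 / 12 = $744.07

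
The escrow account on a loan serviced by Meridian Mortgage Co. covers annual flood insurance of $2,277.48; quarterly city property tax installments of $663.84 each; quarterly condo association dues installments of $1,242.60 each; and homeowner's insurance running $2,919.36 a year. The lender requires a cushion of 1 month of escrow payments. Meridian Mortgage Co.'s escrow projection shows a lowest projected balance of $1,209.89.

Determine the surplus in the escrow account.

$141.34

Flood insurance: $2,277.48 annually
City property tax: $663.84 × 4 = $2,655.36 annually
Condo association dues: $1,242.60 × 4 = $4,970.40 annually
Homeowner's insurance: $2,919.36 annually
Annual escrow total = $12,822.60
Monthly escrow = $12,822.60 ÷ 12 = $1,068.55
Required cushion = 1 × $1,068.55 = $1,068.55
Surplus = $1,209.89 − $1,068.55 = $141.34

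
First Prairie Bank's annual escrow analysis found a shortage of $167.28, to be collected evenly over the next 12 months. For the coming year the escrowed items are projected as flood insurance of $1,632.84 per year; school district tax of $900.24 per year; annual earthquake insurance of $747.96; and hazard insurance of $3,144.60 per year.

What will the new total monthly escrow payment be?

$549.41

Flood insurance — $1,632.84 per year
School district tax — $900.24 per year
Earthquake insurance — $747.96 per year
Hazard insurance — $3,144.60 per year
Annual escrow total = $6,425.64
Monthly escrow = $6,425.64 / 12 = $535.47
Shortage per month = $167.28 ÷ 12 = $13.94
Adjusted monthly = $535.47 + $13.94 = $549.41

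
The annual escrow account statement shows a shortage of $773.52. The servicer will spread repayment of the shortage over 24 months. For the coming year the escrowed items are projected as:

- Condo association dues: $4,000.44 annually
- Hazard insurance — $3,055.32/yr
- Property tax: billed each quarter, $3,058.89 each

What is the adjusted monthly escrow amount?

$1,639.84

Condo association dues = $4,000.44/yr
Hazard insurance = $3,055.32/yr
Property tax = $3,058.89 × 4 = $12,235.56/yr
Combined annual = $4,000.44 + $3,055.32 + $12,235.56 = $19,291.32
Monthly = $19,291.32 ÷ 12 = $1,607.61
Shortage per month = $773.52 ÷ 24 = $32.23
Adjusted monthly = $1,607.61 + $32.23 = $1,639.84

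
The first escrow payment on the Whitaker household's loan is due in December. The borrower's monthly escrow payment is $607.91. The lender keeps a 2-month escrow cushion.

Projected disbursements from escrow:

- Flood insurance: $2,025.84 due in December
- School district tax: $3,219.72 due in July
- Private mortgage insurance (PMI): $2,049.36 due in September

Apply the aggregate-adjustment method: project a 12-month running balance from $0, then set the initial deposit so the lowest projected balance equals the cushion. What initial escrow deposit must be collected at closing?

Cushion = 2 × $607.91 = $1,215.82
Trial balance (start $0, +$607.91 each month, − disbursements):
  Dec: +$607.91 − $2,025.84 → -$1,417.93
  Jan: +$607.91 → -$810.02
  Feb: +$607.91 → -$202.11
  Mar: +$607.91 → $405.80
  Apr: +$607.91 → $1,013.71
  May: +$607.91 → $1,621.62
  Jun: +$607.91 → $2,229.53
  Jul: +$607.91 − $3,219.72 → -$382.28
  Aug: +$607.91 → $225.63
  Sep: +$607.91 − $2,049.36 → -$1,215.82
  Oct: +$607.91 → -$607.91
  Nov: +$607.91 → $0.00
Lowest trial balance = -$1,417.93 (Dec)
Initial deposit = cushion − low point = $1,215.82 − (-$1,417.93) = $2,633.75

$2,633.75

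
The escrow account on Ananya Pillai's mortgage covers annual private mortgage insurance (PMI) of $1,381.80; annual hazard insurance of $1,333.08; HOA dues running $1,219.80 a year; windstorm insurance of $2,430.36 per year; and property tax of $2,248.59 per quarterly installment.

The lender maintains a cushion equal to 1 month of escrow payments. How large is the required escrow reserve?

$1,279.95

Private mortgage insurance (PMI): $1,381.80 annually
Hazard insurance: $1,333.08 annually
HOA dues: $1,219.80 annually
Windstorm insurance: $2,430.36 annually
Property tax: $2,248.59 × 4 = $8,994.36 annually
Total per year = $1,381.80 + $1,333.08 + $1,219.80 + $2,430.36 + $8,994.36 = $15,359.40
Monthly = $15,359.40 / 12 = $1,279.95
Cushion = 1 × $1,279.95 = $1,279.95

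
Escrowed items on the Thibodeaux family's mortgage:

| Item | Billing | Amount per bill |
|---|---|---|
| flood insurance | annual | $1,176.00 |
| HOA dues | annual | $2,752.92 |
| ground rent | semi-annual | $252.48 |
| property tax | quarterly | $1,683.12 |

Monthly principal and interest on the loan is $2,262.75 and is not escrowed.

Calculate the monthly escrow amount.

Flood insurance = $1,176.00/yr
HOA dues = $2,752.92/yr
Ground rent = $252.48 × 2 = $504.96/yr
Property tax = $1,683.12 × 4 = $6,732.48/yr
Total annual escrow = $11,166.36
Base monthly escrow = $11,166.36 / 12 = $930.53

$930.53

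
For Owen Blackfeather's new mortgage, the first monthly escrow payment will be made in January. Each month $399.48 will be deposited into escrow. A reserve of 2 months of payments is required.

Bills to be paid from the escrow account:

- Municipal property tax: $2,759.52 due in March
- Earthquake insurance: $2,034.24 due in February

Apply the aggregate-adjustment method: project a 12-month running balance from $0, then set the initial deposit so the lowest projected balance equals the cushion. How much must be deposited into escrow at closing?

Cushion = 2 × $399.48 = $798.96
Trial balance (start $0, +$399.48 each month, − disbursements):
  Jan: +$399.48 → $399.48
  Feb: +$399.48 − $2,034.24 → -$1,235.28
  Mar: +$399.48 − $2,759.52 → -$3,595.32
  Apr: +$399.48 → -$3,195.84
  May: +$399.48 → -$2,796.36
  Jun: +$399.48 → -$2,396.88
  Jul: +$399.48 → -$1,997.40
  Aug: +$399.48 → -$1,597.92
  Sep: +$399.48 → -$1,198.44
  Oct: +$399.48 → -$798.96
  Nov: +$399.48 → -$399.48
  Dec: +$399.48 → $0.00
Lowest trial balance = -$3,595.32 (Mar)
Initial deposit = cushion − low point = $798.96 − (-$3,595.32) = $4,394.28

$4,394.28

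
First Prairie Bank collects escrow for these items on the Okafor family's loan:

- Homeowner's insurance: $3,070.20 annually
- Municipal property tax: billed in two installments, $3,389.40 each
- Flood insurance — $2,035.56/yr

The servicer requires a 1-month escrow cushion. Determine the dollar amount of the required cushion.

$990.38

Homeowner's insurance: $3,070.20 annually
Municipal property tax: $3,389.40 × 2 = $6,778.80 annually
Flood insurance: $2,035.56 annually
Yearly total = $3,070.20 + $6,778.80 + $2,035.56 = $11,884.56
Monthly = $11,884.56 / 12 = $990.38
Required cushion = 1 × $990.38 = $990.38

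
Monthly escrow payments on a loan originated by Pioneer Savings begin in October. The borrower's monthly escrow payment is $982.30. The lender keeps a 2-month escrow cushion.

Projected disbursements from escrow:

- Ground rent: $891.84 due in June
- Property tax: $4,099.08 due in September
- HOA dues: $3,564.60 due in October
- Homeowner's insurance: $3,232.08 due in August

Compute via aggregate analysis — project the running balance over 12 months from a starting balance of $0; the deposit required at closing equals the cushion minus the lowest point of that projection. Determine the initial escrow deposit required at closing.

$4,546.90

Cushion = 2 × $982.30 = $1,964.60
Trial balance (start $0, +$982.30 each month, − disbursements):
  Oct: +$982.30 − $3,564.60 → -$2,582.30
  Nov: +$982.30 → -$1,600.00
  Dec: +$982.30 → -$617.70
  Jan: +$982.30 → $364.60
  Feb: +$982.30 → $1,346.90
  Mar: +$982.30 → $2,329.20
  Apr: +$982.30 → $3,311.50
  May: +$982.30 → $4,293.80
  Jun: +$982.30 − $891.84 → $4,384.26
  Jul: +$982.30 → $5,366.56
  Aug: +$982.30 − $3,232.08 → $3,116.78
  Sep: +$982.30 − $4,099.08 → $0.00
Lowest trial balance = -$2,582.30 (Oct)
Initial deposit = cushion − low point = $1,964.60 − (-$2,582.30) = $4,546.90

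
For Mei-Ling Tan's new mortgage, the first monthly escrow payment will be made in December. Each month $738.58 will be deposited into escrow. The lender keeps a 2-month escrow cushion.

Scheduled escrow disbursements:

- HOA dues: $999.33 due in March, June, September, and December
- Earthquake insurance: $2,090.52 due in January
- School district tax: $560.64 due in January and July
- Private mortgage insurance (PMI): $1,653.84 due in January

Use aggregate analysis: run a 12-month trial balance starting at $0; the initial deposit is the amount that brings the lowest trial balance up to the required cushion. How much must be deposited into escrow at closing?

$5,304.33

Cushion = 2 × $738.58 = $1,477.16
Trial balance (start $0, +$738.58 each month, − disbursements):
  Dec: +$738.58 − $999.33 → -$260.75
  Jan: +$738.58 − $4,305.00 → -$3,827.17
  Feb: +$738.58 → -$3,088.59
  Mar: +$738.58 − $999.33 → -$3,349.34
  Apr: +$738.58 → -$2,610.76
  May: +$738.58 → -$1,872.18
  Jun: +$738.58 − $999.33 → -$2,132.93
  Jul: +$738.58 − $560.64 → -$1,954.99
  Aug: +$738.58 → -$1,216.41
  Sep: +$738.58 − $999.33 → -$1,477.16
  Oct: +$738.58 → -$738.58
  Nov: +$738.58 → $0.00
Lowest trial balance = -$3,827.17 (Jan)
Initial deposit = cushion − low point = $1,477.16 − (-$3,827.17) = $5,304.33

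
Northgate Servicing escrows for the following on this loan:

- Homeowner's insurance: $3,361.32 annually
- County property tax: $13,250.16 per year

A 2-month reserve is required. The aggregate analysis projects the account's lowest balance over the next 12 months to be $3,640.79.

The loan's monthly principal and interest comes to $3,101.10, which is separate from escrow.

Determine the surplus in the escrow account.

Homeowner's insurance = $3,361.32 annually
County property tax = $13,250.16 annually
Total per year = $3,361.32 + $13,250.16 = $16,611.48
Monthly = $16,611.48 / 12 = $1,384.29
Cushion = 2 × $1,384.29 = $2,768.58
Surplus = $3,640.79 − $2,768.58 = $872.21

$872.21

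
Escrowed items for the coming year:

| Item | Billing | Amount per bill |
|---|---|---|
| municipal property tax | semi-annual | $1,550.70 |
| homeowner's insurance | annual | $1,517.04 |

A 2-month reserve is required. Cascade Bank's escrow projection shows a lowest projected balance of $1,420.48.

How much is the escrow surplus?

$650.74

Municipal property tax — $1,550.70 × 2 = $3,101.40/yr
Homeowner's insurance — $1,517.04/yr
Combined annual = $4,618.44
Per month = $4,618.44 / 12 = $384.87
Required reserve = 2 × $384.87 = $769.74
Excess over cushion: $1,420.48 − $769.74 = $650.74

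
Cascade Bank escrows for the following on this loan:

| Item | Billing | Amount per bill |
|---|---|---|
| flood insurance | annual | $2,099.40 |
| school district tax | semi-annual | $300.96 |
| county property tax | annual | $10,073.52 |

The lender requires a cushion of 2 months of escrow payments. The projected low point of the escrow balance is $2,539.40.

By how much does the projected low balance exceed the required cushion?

$410.26

Flood insurance — $2,099.40 per year
School district tax — $300.96 × 2 = $601.92 per year
County property tax — $10,073.52 per year
Total annual escrow = $12,774.84
Per month = $12,774.84 ÷ 12 = $1,064.57
Cushion = 2 × $1,064.57 = $2,129.14
Excess over cushion: $2,539.40 − $2,129.14 = $410.26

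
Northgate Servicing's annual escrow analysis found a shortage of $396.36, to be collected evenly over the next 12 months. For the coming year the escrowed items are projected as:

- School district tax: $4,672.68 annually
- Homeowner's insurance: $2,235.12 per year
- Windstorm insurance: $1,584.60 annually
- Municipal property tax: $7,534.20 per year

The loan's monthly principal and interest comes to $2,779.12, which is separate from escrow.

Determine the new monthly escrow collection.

School district tax — $4,672.68 per year
Homeowner's insurance — $2,235.12 per year
Windstorm insurance — $1,584.60 per year
Municipal property tax — $7,534.20 per year
Combined annual = $16,026.60
Monthly = $16,026.60 / 12 = $1,335.55
Shortage per month = $396.36 ÷ 12 = $33.03
New monthly escrow = $1,335.55 + $33.03 = $1,368.58

$1,368.58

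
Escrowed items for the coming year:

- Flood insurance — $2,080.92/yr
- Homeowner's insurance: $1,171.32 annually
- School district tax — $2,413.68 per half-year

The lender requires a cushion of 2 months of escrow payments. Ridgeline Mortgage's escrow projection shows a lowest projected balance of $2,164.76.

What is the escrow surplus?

Flood insurance — $2,080.92/yr
Homeowner's insurance — $1,171.32/yr
School district tax — $2,413.68 × 2 = $4,827.36/yr
Annual escrow total = $8,079.60
Per month = $8,079.60 / 12 = $673.30
Cushion = 2 × $673.30 = $1,346.60
Excess over cushion: $2,164.76 − $1,346.60 = $818.16

$818.16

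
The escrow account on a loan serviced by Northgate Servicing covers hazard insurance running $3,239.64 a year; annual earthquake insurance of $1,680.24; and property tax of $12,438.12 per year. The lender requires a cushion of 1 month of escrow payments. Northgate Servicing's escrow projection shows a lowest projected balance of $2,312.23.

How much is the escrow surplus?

Hazard insurance — $3,239.64
Earthquake insurance — $1,680.24
Property tax — $12,438.12
Annual escrow total = $3,239.64 + $1,680.24 + $12,438.12 = $17,358.00
Monthly = $17,358.00 ÷ 12 = $1,446.50
Cushion = 1 × $1,446.50 = $1,446.50
Surplus = $2,312.23 − $1,446.50 = $865.73

$865.73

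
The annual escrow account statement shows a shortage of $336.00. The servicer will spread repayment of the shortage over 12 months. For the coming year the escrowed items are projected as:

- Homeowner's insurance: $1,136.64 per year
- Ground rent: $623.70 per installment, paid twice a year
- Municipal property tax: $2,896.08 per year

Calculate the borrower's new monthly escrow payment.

$468.01

Homeowner's insurance: $1,136.64 per year
Ground rent: $623.70 × 2 = $1,247.40 per year
Municipal property tax: $2,896.08 per year
Annual escrow total = $5,280.12
Monthly = $5,280.12 / 12 = $440.01
Shortage per month = $336.00 ÷ 12 = $28.00
Adjusted monthly = $440.01 + $28.00 = $468.01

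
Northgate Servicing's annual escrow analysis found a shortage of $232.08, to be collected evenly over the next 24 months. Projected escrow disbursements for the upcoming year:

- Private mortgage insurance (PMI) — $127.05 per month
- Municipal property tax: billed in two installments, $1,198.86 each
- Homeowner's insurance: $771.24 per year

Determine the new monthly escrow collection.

Private mortgage insurance (PMI) = $127.05 × 12 = $1,524.60 per year
Municipal property tax = $1,198.86 × 2 = $2,397.72 per year
Homeowner's insurance = $771.24 per year
Total annual escrow = $4,693.56
Base monthly escrow = $4,693.56 ÷ 12 = $391.13
Monthly shortage recovery: $232.08 ÷ 24 = $9.67
Adjusted monthly = $391.13 + $9.67 = $400.80

$400.80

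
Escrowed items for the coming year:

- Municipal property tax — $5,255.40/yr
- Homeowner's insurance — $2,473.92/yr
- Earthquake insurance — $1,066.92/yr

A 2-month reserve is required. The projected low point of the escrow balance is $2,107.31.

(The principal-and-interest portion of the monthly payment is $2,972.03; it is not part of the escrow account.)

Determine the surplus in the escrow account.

$641.27

Municipal property tax: $5,255.40 annually
Homeowner's insurance: $2,473.92 annually
Earthquake insurance: $1,066.92 annually
Total annual escrow = $5,255.40 + $2,473.92 + $1,066.92 = $8,796.24
Monthly escrow = $8,796.24 / 12 = $733.02
Required cushion = 2 × $733.02 = $1,466.04
Surplus = $2,107.31 − $1,466.04 = $641.27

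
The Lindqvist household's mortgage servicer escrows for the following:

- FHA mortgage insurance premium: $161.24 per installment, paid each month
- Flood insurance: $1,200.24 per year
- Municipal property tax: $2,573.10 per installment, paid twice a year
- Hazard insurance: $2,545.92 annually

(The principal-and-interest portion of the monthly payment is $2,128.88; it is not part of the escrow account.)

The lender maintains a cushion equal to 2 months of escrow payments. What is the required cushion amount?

$1,804.54

FHA mortgage insurance premium = $161.24 × 12 = $1,934.88 annually
Flood insurance = $1,200.24 annually
Municipal property tax = $2,573.10 × 2 = $5,146.20 annually
Hazard insurance = $2,545.92 annually
Annual escrow total = $1,934.88 + $1,200.24 + $5,146.20 + $2,545.92 = $10,827.24
Monthly = $10,827.24 / 12 = $902.27
Reserve = 2 × $902.27 = $1,804.54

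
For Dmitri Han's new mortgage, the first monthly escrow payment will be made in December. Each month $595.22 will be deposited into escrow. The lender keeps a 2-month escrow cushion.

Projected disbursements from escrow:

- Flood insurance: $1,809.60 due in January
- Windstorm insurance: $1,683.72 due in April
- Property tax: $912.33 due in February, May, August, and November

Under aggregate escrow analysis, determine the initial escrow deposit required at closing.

Cushion = 2 × $595.22 = $1,190.44
Trial balance (start $0, +$595.22 each month, − disbursements):
  Dec: +$595.22 → $595.22
  Jan: +$595.22 − $1,809.60 → -$619.16
  Feb: +$595.22 − $912.33 → -$936.27
  Mar: +$595.22 → -$341.05
  Apr: +$595.22 − $1,683.72 → -$1,429.55
  May: +$595.22 − $912.33 → -$1,746.66
  Jun: +$595.22 → -$1,151.44
  Jul: +$595.22 → -$556.22
  Aug: +$595.22 − $912.33 → -$873.33
  Sep: +$595.22 → -$278.11
  Oct: +$595.22 → $317.11
  Nov: +$595.22 − $912.33 → $0.00
Lowest trial balance = -$1,746.66 (May)
Initial deposit = cushion − low point = $1,190.44 − (-$1,746.66) = $2,937.10

$2,937.10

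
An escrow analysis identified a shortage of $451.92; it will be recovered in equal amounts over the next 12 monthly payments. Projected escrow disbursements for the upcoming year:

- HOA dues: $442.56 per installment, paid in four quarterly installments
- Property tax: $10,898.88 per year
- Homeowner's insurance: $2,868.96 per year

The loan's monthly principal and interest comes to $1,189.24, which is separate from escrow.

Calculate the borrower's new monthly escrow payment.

HOA dues — $442.56 × 4 = $1,770.24 annually
Property tax — $10,898.88 annually
Homeowner's insurance — $2,868.96 annually
Yearly total = $1,770.24 + $10,898.88 + $2,868.96 = $15,538.08
Base monthly escrow = $15,538.08 ÷ 12 = $1,294.84
Shortage spread = $451.92 / 12 = $37.66/mo
New monthly escrow = $1,294.84 + $37.66 = $1,332.50

$1,332.50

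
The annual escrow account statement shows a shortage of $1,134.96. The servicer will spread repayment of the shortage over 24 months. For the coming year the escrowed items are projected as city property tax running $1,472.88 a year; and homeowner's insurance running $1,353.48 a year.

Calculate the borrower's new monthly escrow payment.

$282.82

City property tax — $1,472.88/yr
Homeowner's insurance — $1,353.48/yr
Total annual escrow = $1,472.88 + $1,353.48 = $2,826.36
Base monthly escrow = $2,826.36 / 12 = $235.53
Shortage per month = $1,134.96 / 24 = $47.29
New monthly escrow = $235.53 + $47.29 = $282.82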